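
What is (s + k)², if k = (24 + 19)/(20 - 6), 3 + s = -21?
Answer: 85849/196 ≈ 438.00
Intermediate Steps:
s = -24 (s = -3 - 21 = -24)
k = 43/14 ≈ 3.0714
(s + k)² = (-24 + 43/14)² = (-293/14)² = 85849/196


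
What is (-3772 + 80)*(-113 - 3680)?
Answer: 14003756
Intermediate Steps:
(-3772 + 80)*(-113 - 3680) = -3692*(-3793) = 14003756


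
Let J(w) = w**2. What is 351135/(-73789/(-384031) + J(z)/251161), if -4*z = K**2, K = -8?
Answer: 6773647668837957/3726246193 ≈ 1.8178e+6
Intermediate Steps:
z = -16 (z = -1/4*(-8)**2 = -1/4*64 = -16)
351135/(-73789/(-384031) + J(z)/251161) = 351135/(-73789/(-384031) + (-16)**2/251161) = 351135/(-73789*(-1/384031) + 256*(1/251161)) = 351135/(73789/384031 + 256/251161) = 351135/(18631230965/96453609991) = 351135*(96453609991/18631230965) = 6773647668837957/3726246193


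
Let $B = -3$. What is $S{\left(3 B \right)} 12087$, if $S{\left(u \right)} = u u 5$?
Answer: $4895235$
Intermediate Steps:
$S{\left(u \right)} = 5 u^{2}$ ($S{\left(u \right)} = u^{2} \cdot 5 = 5 u^{2}$)
$S{\left(3 B \right)} 12087 = 5 \left(3 \left(-3\right)\right)^{2} \cdot 12087 = 5 \left(-9\right)^{2} \cdot 12087 = 5 \cdot 81 \cdot 12087 = 405 \cdot 12087 = 4895235$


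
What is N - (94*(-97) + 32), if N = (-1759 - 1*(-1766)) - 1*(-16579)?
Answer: 25672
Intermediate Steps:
N = 16586 (N = (-1759 + 1766) + 16579 = 7 + 16579 = 16586)
N - (94*(-97) + 32) = 16586 - (94*(-97) + 32) = 16586 - (-9118 + 32) = 16586 - 1*(-9086) = 16586 + 9086 = 25672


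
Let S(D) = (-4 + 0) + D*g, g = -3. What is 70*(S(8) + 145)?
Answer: 8190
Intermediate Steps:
S(D) = -4 - 3*D (S(D) = (-4 + 0) + D*(-3) = -4 - 3*D)
70*(S(8) + 145) = 70*((-4 - 3*8) + 145) = 70*((-4 - 24) + 145) = 70*(-28 + 145) = 70*117 = 8190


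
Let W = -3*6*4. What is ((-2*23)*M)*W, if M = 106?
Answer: 351072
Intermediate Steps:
W = -72 (W = -18*4 = -72)
((-2*23)*M)*W = (-2*23*106)*(-72) = -46*106*(-72) = -4876*(-72) = 351072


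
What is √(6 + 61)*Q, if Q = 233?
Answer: 233*√67 ≈ 1907.2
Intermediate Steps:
√(6 + 61)*Q = √(6 + 61)*233 = √67*233 = 233*√67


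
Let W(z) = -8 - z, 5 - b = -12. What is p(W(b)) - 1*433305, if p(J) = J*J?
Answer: -432680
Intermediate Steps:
b = 17 (b = 5 - 1*(-12) = 5 + 12 = 17)
p(J) = J²
p(W(b)) - 1*433305 = (-8 - 1*17)² - 1*433305 = (-8 - 17)² - 433305 = (-25)² - 433305 = 625 - 433305 = -432680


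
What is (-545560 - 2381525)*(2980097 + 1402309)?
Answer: -12827674866510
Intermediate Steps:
(-545560 - 2381525)*(2980097 + 1402309) = -2927085*4382406 = -12827674866510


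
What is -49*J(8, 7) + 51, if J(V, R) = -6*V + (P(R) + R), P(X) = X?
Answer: 1717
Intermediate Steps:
J(V, R) = -6*V + 2*R (J(V, R) = -6*V + (R + R) = -6*V + 2*R)
-49*J(8, 7) + 51 = -49*(-6*8 + 2*7) + 51 = -49*(-48 + 14) + 51 = -49*(-34) + 51 = 1666 + 51 = 1717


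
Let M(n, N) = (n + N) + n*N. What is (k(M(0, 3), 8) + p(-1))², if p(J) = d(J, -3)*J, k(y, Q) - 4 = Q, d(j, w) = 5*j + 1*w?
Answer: 400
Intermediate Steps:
M(n, N) = N + n + N*n (M(n, N) = (N + n) + N*n = N + n + N*n)
d(j, w) = w + 5*j (d(j, w) = 5*j + w = w + 5*j)
k(y, Q) = 4 + Q
p(J) = J*(-3 + 5*J) (p(J) = (-3 + 5*J)*J = J*(-3 + 5*J))
(k(M(0, 3), 8) + p(-1))² = ((4 + 8) - (-3 + 5*(-1)))² = (12 - (-3 - 5))² = (12 - 1*(-8))² = (12 + 8)² = 20² = 400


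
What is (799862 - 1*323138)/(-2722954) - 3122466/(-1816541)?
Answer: 3818171296440/2473178791057 ≈ 1.5438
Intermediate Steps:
(799862 - 1*323138)/(-2722954) - 3122466/(-1816541) = (799862 - 323138)*(-1/2722954) - 3122466*(-1/1816541) = 476724*(-1/2722954) + 3122466/1816541 = -238362/1361477 + 3122466/1816541 = 3818171296440/2473178791057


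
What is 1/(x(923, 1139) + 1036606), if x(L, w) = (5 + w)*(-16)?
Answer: 1/1018302 ≈ 9.8203e-7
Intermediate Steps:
x(L, w) = -80 - 16*w
1/(x(923, 1139) + 1036606) = 1/((-80 - 16*1139) + 1036606) = 1/((-80 - 18224) + 1036606) = 1/(-18304 + 1036606) = 1/1018302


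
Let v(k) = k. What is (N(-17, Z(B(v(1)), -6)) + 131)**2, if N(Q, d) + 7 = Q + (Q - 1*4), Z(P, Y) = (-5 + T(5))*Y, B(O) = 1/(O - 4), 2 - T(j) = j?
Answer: 7396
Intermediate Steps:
T(j) = 2 - j
B(O) = 1/(-4 + O)
Z(P, Y) = -8*Y (Z(P, Y) = (-5 + (2 - 1*5))*Y = (-5 + (2 - 5))*Y = (-5 - 3)*Y = -8*Y)
N(Q, d) = -11 + 2*Q (N(Q, d) = -7 + (Q + (Q - 1*4)) = -7 + (Q + (Q - 4)) = -7 + (Q + (-4 + Q)) = -7 + (-4 + 2*Q) = -11 + 2*Q)
(N(-17, Z(B(v(1)), -6)) + 131)**2 = ((-11 + 2*(-17)) + 131)**2 = ((-11 - 34) + 131)**2 = (-45 + 131)**2 = 86**2 = 7396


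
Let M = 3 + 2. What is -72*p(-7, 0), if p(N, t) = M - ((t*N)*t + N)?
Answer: -864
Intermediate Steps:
M = 5
p(N, t) = 5 - N - N*t² (p(N, t) = 5 - ((t*N)*t + N) = 5 - ((N*t)*t + N) = 5 - (N*t² + N) = 5 - (N + N*t²) = 5 + (-N - N*t²) = 5 - N - N*t²)
-72*p(-7, 0) = -72*(5 - 1*(-7) - 1*(-7)*0²) = -72*(5 + 7 - 1*(-7)*0) = -72*(5 + 7 + 0) = -72*12 = -864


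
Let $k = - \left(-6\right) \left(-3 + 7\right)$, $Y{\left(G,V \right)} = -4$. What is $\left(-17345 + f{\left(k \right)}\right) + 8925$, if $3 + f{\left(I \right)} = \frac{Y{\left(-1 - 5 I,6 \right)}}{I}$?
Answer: $- \frac{50539}{6} \approx -8423.2$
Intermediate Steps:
$k = 24$ ($k = - \left(-6\right) 4 = \left(-1\right) \left(-24\right) = 24$)
$f{\left(I \right)} = -3 - \frac{4}{I}$
$\left(-17345 + f{\left(k \right)}\right) + 8925 = \left(-17345 - \left(3 + \frac{4}{24}\right)\right) + 8925 = \left(-17345 - \frac{19}{6}\right) + 8925 = - \frac{104089}{6} + 8925 = - \frac{50539}{6}$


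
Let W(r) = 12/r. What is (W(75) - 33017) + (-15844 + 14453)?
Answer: -860196/25 ≈ -34408.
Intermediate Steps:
(W(75) - 33017) + (-15844 + 14453) = (12/75 - 33017) + (-15844 + 14453) = (12*(1/75) - 33017) - 1391 = (4/25 - 33017) - 1391 = -825421/25 - 1391 = -860196/25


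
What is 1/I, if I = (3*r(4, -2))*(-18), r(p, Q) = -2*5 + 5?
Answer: 1/270 ≈ 0.0037037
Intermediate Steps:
r(p, Q) = -5 (r(p, Q) = -10 + 5 = -5)
I = 270 (I = (3*(-5))*(-18) = -15*(-18) = 270)
1/I = 1/270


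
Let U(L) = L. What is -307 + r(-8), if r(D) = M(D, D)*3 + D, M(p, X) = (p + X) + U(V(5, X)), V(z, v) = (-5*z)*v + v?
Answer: 213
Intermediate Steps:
V(z, v) = v - 5*v*z (V(z, v) = -5*v*z + v = v - 5*v*z)
M(p, X) = p - 23*X (M(p, X) = (p + X) + X*(1 - 5*5) = (X + p) + X*(1 - 25) = (X + p) + X*(-24) = (X + p) - 24*X = p - 23*X)
r(D) = -65*D (r(D) = (D - 23*D)*3 + D = -22*D*3 + D = -66*D + D = -65*D)
-307 + r(-8) = -307 - 65*(-8) = -307 + 520 = 213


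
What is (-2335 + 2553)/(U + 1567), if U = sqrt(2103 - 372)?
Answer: 170803/1226879 - 109*sqrt(1731)/1226879 ≈ 0.13552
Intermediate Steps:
U = sqrt(1731) ≈ 41.605
(-2335 + 2553)/(U + 1567) = (-2335 + 2553)/(sqrt(1731) + 1567) = 218/(1567 + sqrt(1731))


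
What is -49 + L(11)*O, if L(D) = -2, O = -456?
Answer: 863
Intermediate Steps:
-49 + L(11)*O = -49 - 2*(-456) = -49 + 912 = 863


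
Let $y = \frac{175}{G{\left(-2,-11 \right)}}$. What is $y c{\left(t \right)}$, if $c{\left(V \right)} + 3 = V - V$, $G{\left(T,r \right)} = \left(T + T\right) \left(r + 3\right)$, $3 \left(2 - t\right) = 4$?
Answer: $- \frac{525}{32} \approx -16.406$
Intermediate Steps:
$t = \frac{2}{3}$ ($t = 2 - \frac{4}{3} = \frac{2}{3} \approx 0.66667$)
$G{\left(T,r \right)} = 2 T \left(3 + r\right)$
$y = \frac{175}{32}$ ($y = \frac{175}{2 \left(-2\right) \left(3 - 11\right)} = \frac{175}{2 \left(-2\right) \left(-8\right)} = \frac{175}{32} \approx 5.4688$)
$c{\left(V \right)} = -3$ ($c{\left(V \right)} = -3 + \left(V - V\right) = -3 + 0 = -3$)
$y c{\left(t \right)} = \frac{175}{32} \left(-3\right) = - \frac{525}{32}$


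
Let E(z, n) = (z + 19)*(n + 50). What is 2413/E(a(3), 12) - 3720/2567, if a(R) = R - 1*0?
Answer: 1120091/3501388 ≈ 0.31990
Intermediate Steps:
a(R) = R (a(R) = R + 0 = R)
E(z, n) = (19 + z)*(50 + n)
2413/E(a(3), 12) - 3720/2567 = 2413/(950 + 19*12 + 50*3 + 12*3) - 3720/2567 = 2413/(950 + 228 + 150 + 36) - 3720*1/2567 = 2413/1364 - 3720/2567 = 1120091/3501388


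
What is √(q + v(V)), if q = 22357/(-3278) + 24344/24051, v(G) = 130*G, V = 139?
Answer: √112280079762370258530/78839178 ≈ 134.40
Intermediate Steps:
q = -457908575/78839178 (q = 22357*(-1/3278) + 24344*(1/24051) = -22357/3278 + 24344/24051 = -457908575/78839178 ≈ -5.8081)
√(q + v(V)) = √(-457908575/78839178 + 130*139) = √(-457908575/78839178 + 18070) = √(1424166037885/78839178) = √112280079762370258530/78839178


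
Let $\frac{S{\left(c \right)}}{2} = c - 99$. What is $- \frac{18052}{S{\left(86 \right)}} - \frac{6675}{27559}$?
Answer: $\frac{248660759}{358267} \approx 694.07$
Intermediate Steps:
$S{\left(c \right)} = -198 + 2 c$ ($S{\left(c \right)} = 2 \left(c - 99\right) = 2 \left(-99 + c\right) = -198 + 2 c$)
$- \frac{18052}{S{\left(86 \right)}} - \frac{6675}{27559} = - \frac{18052}{-198 + 2 \cdot 86} - \frac{6675}{27559} = - \frac{18052}{-198 + 172} - \frac{6675}{27559} = - \frac{18052}{-26} - \frac{6675}{27559} = \left(-18052\right) \left(- \frac{1}{26}\right) - \frac{6675}{27559} = \frac{9026}{13} - \frac{6675}{27559} = \frac{248660759}{358267}$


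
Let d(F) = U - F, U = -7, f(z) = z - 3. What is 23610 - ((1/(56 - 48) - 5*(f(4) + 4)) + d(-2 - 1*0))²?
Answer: 1453919/64 ≈ 22718.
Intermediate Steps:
f(z) = -3 + z
d(F) = -7 - F
23610 - ((1/(56 - 48) - 5*(f(4) + 4)) + d(-2 - 1*0))² = 23610 - ((1/(56 - 48) - 5*((-3 + 4) + 4)) + (-7 - (-2 - 1*0)))² = 23610 - ((1/8 - 5*(1 + 4)) + (-7 - (-2 + 0)))² = 23610 - ((⅛ - 5*5) + (-7 - 1*(-2)))² = 23610 - ((⅛ - 1*25) + (-7 + 2))² = 23610 - ((⅛ - 25) - 5)² = 23610 - (-199/8 - 5)² = 23610 - (-239/8)² = 23610 - 1*57121/64 = 23610 - 57121/64 = 1453919/64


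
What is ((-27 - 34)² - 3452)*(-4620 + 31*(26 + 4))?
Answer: -992610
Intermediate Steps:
((-27 - 34)² - 3452)*(-4620 + 31*(26 + 4)) = ((-61)² - 3452)*(-4620 + 31*30) = (3721 - 3452)*(-4620 + 930) = 269*(-3690) = -992610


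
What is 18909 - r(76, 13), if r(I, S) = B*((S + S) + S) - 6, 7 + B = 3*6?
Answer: 18486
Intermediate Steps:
B = 11 (B = -7 + 3*6 = -7 + 18 = 11)
r(I, S) = -6 + 33*S (r(I, S) = 11*((S + S) + S) - 6 = 11*(2*S + S) - 6 = 11*(3*S) - 6 = 33*S - 6 = -6 + 33*S)
18909 - r(76, 13) = 18909 - (-6 + 33*13) = 18909 - (-6 + 429) = 18909 - 1*423 = 18909 - 423 = 18486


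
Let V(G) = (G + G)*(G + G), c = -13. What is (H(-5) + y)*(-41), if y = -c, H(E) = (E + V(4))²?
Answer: -143254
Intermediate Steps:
V(G) = 4*G² (V(G) = (2*G)*(2*G) = 4*G²)
H(E) = (64 + E)² (H(E) = (E + 4*4²)² = (E + 4*16)² = (E + 64)² = (64 + E)²)
y = 13 (y = -1*(-13) = 13)
(H(-5) + y)*(-41) = ((64 - 5)² + 13)*(-41) = (59² + 13)*(-41) = (3481 + 13)*(-41) = 3494*(-41) = -143254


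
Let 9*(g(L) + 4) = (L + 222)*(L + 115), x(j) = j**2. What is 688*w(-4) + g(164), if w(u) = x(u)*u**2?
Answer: 188090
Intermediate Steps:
g(L) = -4 + (115 + L)*(222 + L)/9 (g(L) = -4 + ((L + 222)*(L + 115))/9 = -4 + ((222 + L)*(115 + L))/9 = -4 + ((115 + L)*(222 + L))/9 = -4 + (115 + L)*(222 + L)/9)
w(u) = u**4 (w(u) = u**2*u**2 = u**4)
688*w(-4) + g(164) = 688*(-4)**4 + (8498/3 + (1/9)*164**2 + (337/9)*164) = 688*256 + (8498/3 + (1/9)*26896 + 55268/9) = 176128 + (8498/3 + 26896/9 + 55268/9) = 176128 + 11962 = 188090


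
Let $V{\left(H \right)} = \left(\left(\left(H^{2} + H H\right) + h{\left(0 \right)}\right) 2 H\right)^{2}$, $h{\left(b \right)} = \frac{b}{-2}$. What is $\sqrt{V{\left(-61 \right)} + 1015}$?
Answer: $\sqrt{824325990791} \approx 9.0792 \cdot 10^{5}$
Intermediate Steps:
$h{\left(b \right)} = - \frac{b}{2}$ ($h{\left(b \right)} = b \left(- \frac{1}{2}\right) = - \frac{b}{2}$)
$V{\left(H \right)} = 16 H^{6}$ ($V{\left(H \right)} = \left(\left(\left(H^{2} + H H\right) - 0\right) 2 H\right)^{2} = \left(\left(\left(H^{2} + H^{2}\right) + 0\right) 2 H\right)^{2} = \left(\left(2 H^{2} + 0\right) 2 H\right)^{2} = \left(2 H^{2} \cdot 2 H\right)^{2} = \left(4 H^{2} H\right)^{2} = \left(4 H^{3}\right)^{2} = 16 H^{6}$)
$\sqrt{V{\left(-61 \right)} + 1015} = \sqrt{16 \left(-61\right)^{6} + 1015} = \sqrt{16 \cdot 51520374361 + 1015} = \sqrt{824325989776 + 1015} = \sqrt{824325990791}$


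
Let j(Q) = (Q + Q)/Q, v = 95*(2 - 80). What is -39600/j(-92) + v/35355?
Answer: -46669094/2357 ≈ -19800.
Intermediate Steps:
v = -7410 (v = 95*(-78) = -7410)
j(Q) = 2 (j(Q) = (2*Q)/Q = 2)
-39600/j(-92) + v/35355 = -39600/2 - 7410/35355 = -39600*½ - 7410*1/35355 = -19800 - 494/2357 = -46669094/2357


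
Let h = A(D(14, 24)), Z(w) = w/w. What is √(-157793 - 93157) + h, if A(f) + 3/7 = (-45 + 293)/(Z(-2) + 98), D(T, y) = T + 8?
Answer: 1439/693 + 5*I*√10038 ≈ 2.0765 + 500.95*I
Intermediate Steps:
Z(w) = 1
D(T, y) = 8 + T
A(f) = 1439/693 (A(f) = -3/7 + (-45 + 293)/(1 + 98) = -3/7 + 248/99 = 1439/693)
h = 1439/693 ≈ 2.0765
√(-157793 - 93157) + h = √(-157793 - 93157) + 1439/693 = √(-250950) + 1439/693 = 5*I*√10038 + 1439/693 = 1439/693 + 5*I*√10038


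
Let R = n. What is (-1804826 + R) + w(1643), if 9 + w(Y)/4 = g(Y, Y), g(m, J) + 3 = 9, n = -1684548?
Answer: -3489386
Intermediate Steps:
g(m, J) = 6 (g(m, J) = -3 + 9 = 6)
R = -1684548
w(Y) = -12 (w(Y) = -36 + 4*6 = -36 + 24 = -12)
(-1804826 + R) + w(1643) = (-1804826 - 1684548) - 12 = -3489374 - 12 = -3489386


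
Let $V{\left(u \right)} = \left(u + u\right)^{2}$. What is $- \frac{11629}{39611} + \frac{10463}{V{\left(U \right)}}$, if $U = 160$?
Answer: $- \frac{776359707}{4056166400} \approx -0.1914$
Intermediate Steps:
$V{\left(u \right)} = 4 u^{2}$ ($V{\left(u \right)} = \left(2 u\right)^{2} = 4 u^{2}$)
$- \frac{11629}{39611} + \frac{10463}{V{\left(U \right)}} = - \frac{11629}{39611} + \frac{10463}{4 \cdot 160^{2}} = \left(-11629\right) \frac{1}{39611} + \frac{10463}{4 \cdot 25600} = - \frac{11629}{39611} + \frac{10463}{102400} = - \frac{776359707}{4056166400}$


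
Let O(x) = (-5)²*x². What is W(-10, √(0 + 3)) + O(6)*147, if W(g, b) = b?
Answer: 132300 + √3 ≈ 1.3230e+5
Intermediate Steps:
O(x) = 25*x²
W(-10, √(0 + 3)) + O(6)*147 = √(0 + 3) + (25*6²)*147 = √3 + (25*36)*147 = √3 + 900*147 = √3 + 132300 = 132300 + √3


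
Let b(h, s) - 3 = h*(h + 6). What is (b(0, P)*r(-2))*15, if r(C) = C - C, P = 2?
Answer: 0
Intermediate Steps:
b(h, s) = 3 + h*(6 + h) (b(h, s) = 3 + h*(h + 6) = 3 + h*(6 + h))
r(C) = 0
(b(0, P)*r(-2))*15 = ((3 + 0**2 + 6*0)*0)*15 = ((3 + 0 + 0)*0)*15 = (3*0)*15 = 0*15 = 0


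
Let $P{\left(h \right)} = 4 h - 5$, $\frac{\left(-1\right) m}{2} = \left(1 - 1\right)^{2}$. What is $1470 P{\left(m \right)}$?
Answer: $-7350$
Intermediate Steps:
$m = 0$ ($m = - 2 \left(1 - 1\right)^{2} = - 2 \cdot 0^{2} = \left(-2\right) 0 = 0$)
$P{\left(h \right)} = -5 + 4 h$
$1470 P{\left(m \right)} = 1470 \left(-5 + 4 \cdot 0\right) = 1470 \left(-5 + 0\right) = 1470 \left(-5\right) = -7350$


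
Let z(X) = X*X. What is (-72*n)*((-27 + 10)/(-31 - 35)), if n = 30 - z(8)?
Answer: 6936/11 ≈ 630.54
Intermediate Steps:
z(X) = X²
n = -34 (n = 30 - 1*8² = 30 - 1*64 = 30 - 64 = -34)
(-72*n)*((-27 + 10)/(-31 - 35)) = (-72*(-34))*((-27 + 10)/(-31 - 35)) = 2448*(-17/(-66)) = 2448*(-17*(-1/66)) = 2448*(17/66) = 6936/11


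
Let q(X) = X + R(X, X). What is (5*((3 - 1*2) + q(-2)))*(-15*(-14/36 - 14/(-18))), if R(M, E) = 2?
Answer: -175/6 ≈ -29.167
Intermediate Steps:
q(X) = 2 + X (q(X) = X + 2 = 2 + X)
(5*((3 - 1*2) + q(-2)))*(-15*(-14/36 - 14/(-18))) = (5*((3 - 1*2) + (2 - 2)))*(-15*(-14/36 - 14/(-18))) = (5*((3 - 2) + 0))*(-15*(-14*1/36 - 14*(-1/18))) = (5*(1 + 0))*(-15*(-7/18 + 7/9)) = (5*1)*(-15*7/18) = 5*(-35/6) = -175/6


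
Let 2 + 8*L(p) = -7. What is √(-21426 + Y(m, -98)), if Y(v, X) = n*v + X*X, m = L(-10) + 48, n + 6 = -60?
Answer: I*√59663/2 ≈ 122.13*I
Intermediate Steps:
n = -66 (n = -6 - 60 = -66)
L(p) = -9/8 (L(p) = -¼ + (⅛)*(-7) = -¼ - 7/8 = -9/8)
m = 375/8 (m = -9/8 + 48 = 375/8 ≈ 46.875)
Y(v, X) = X² - 66*v (Y(v, X) = -66*v + X*X = -66*v + X² = X² - 66*v)
√(-21426 + Y(m, -98)) = √(-21426 + ((-98)² - 66*375/8)) = √(-21426 + (9604 - 12375/4)) = √(-21426 + 26041/4) = √(-59663/4) = I*√59663/2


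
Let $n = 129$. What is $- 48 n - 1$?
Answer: $-6193$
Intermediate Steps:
$- 48 n - 1 = \left(-48\right) 129 - 1 = -6192 - 1 = -6193$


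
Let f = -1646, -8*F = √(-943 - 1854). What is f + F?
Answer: -1646 - I*√2797/8 ≈ -1646.0 - 6.6108*I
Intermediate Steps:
F = -I*√2797/8 (F = -√(-943 - 1854)/8 = -I*√2797/8 ≈ -6.6108*I)
f + F = -1646 - I*√2797/8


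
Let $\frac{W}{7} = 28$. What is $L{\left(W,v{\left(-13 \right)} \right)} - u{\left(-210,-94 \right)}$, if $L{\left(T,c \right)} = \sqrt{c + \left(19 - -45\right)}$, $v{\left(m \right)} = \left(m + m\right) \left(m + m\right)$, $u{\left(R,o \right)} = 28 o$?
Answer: $2632 + 2 \sqrt{185} \approx 2659.2$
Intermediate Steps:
$W = 196$ ($W = 7 \cdot 28 = 196$)
$v{\left(m \right)} = 4 m^{2}$ ($v{\left(m \right)} = 2 m 2 m = 4 m^{2}$)
$L{\left(T,c \right)} = \sqrt{64 + c}$ ($L{\left(T,c \right)} = \sqrt{c + \left(19 + 45\right)} = \sqrt{c + 64} = \sqrt{64 + c}$)
$L{\left(W,v{\left(-13 \right)} \right)} - u{\left(-210,-94 \right)} = \sqrt{64 + 4 \left(-13\right)^{2}} - 28 \left(-94\right) = \sqrt{64 + 4 \cdot 169} - -2632 = \sqrt{64 + 676} + 2632 = \sqrt{740} + 2632 = 2 \sqrt{185} + 2632 = 2632 + 2 \sqrt{185}$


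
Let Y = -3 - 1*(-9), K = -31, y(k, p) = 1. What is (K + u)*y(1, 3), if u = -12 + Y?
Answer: -37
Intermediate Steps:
Y = 6 (Y = -3 + 9 = 6)
u = -6 (u = -12 + 6 = -6)
(K + u)*y(1, 3) = (-31 - 6)*1 = -37*1 = -37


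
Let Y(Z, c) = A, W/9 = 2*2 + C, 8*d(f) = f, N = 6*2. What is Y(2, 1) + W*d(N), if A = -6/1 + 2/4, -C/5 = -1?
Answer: 116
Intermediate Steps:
N = 12
C = 5 (C = -5*(-1) = 5)
A = -11/2 (A = -6*1 + 2*(1/4) = -6 + 1/2 = -11/2 ≈ -5.5000)
d(f) = f/8
W = 81 (W = 9*(2*2 + 5) = 9*(4 + 5) = 9*9 = 81)
Y(Z, c) = -11/2
Y(2, 1) + W*d(N) = -11/2 + 81*((1/8)*12) = -11/2 + 81*(3/2) = -11/2 + 243/2 = 116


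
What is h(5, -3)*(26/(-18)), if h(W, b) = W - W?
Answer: 0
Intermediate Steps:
h(W, b) = 0
h(5, -3)*(26/(-18)) = 0*(26/(-18)) = 0*(26*(-1/18)) = 0*(-13/9) = 0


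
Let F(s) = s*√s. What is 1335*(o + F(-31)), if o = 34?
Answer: 45390 - 41385*I*√31 ≈ 45390.0 - 2.3042e+5*I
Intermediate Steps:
F(s) = s^(3/2)
1335*(o + F(-31)) = 1335*(34 + (-31)^(3/2)) = 1335*(34 - 31*I*√31) = 45390 - 41385*I*√31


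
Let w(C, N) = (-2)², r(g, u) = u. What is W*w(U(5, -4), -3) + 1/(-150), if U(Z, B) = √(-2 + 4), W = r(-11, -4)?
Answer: -2401/150 ≈ -16.007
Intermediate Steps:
W = -4
U(Z, B) = √2
w(C, N) = 4
W*w(U(5, -4), -3) + 1/(-150) = -4*4 + 1/(-150) = -16 - 1/150 = -2401/150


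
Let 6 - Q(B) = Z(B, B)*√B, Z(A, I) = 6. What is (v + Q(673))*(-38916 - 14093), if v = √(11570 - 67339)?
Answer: -318054 + 318054*√673 - 53009*I*√55769 ≈ 7.933e+6 - 1.2518e+7*I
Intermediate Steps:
v = I*√55769 (v = √(-55769) = I*√55769 ≈ 236.15*I)
Q(B) = 6 - 6*√B
(v + Q(673))*(-38916 - 14093) = (I*√55769 + (6 - 6*√673))*(-38916 - 14093) = (6 - 6*√673 + I*√55769)*(-53009) = -318054 + 318054*√673 - 53009*I*√55769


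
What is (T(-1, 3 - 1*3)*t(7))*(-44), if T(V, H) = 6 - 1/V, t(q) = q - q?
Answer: 0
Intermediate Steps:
t(q) = 0
(T(-1, 3 - 1*3)*t(7))*(-44) = ((6 - 1/(-1))*0)*(-44) = ((6 - 1*(-1))*0)*(-44) = ((6 + 1)*0)*(-44) = (7*0)*(-44) = 0*(-44) = 0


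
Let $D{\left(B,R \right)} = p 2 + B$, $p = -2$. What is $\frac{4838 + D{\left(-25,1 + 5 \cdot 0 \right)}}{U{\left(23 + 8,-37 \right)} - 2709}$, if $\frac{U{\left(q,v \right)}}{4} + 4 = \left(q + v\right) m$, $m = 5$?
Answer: $- \frac{4809}{2845} \approx -1.6903$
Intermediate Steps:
$U{\left(q,v \right)} = -16 + 20 q + 20 v$ ($U{\left(q,v \right)} = -16 + 4 \left(q + v\right) 5 = -16 + 4 \left(5 q + 5 v\right) = -16 + \left(20 q + 20 v\right) = -16 + 20 q + 20 v$)
$D{\left(B,R \right)} = -4 + B$ ($D{\left(B,R \right)} = \left(-2\right) 2 + B = -4 + B$)
$\frac{4838 + D{\left(-25,1 + 5 \cdot 0 \right)}}{U{\left(23 + 8,-37 \right)} - 2709} = \frac{4838 - 29}{\left(-16 + 20 \left(23 + 8\right) + 20 \left(-37\right)\right) - 2709} = \frac{4838 - 29}{\left(-16 + 20 \cdot 31 - 740\right) - 2709} = \frac{4809}{\left(-16 + 620 - 740\right) - 2709} = \frac{4809}{-136 - 2709} = \frac{4809}{-2845} = 4809 \left(- \frac{1}{2845}\right) = - \frac{4809}{2845}$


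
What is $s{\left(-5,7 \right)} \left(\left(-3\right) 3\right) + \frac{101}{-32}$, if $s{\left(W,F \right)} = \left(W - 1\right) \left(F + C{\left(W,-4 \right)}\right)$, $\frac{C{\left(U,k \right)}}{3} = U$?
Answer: $- \frac{13925}{32} \approx -435.16$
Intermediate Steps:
$C{\left(U,k \right)} = 3 U$
$s{\left(W,F \right)} = \left(-1 + W\right) \left(F + 3 W\right)$ ($s{\left(W,F \right)} = \left(W - 1\right) \left(F + 3 W\right) = \left(-1 + W\right) \left(F + 3 W\right)$)
$s{\left(-5,7 \right)} \left(\left(-3\right) 3\right) + \frac{101}{-32} = \left(\left(-1\right) 7 - -15 + 3 \left(-5\right)^{2} + 7 \left(-5\right)\right) \left(\left(-3\right) 3\right) + \frac{101}{-32} = \left(-7 + 15 + 3 \cdot 25 - 35\right) \left(-9\right) + 101 \left(- \frac{1}{32}\right) = \left(-7 + 15 + 75 - 35\right) \left(-9\right) - \frac{101}{32} = 48 \left(-9\right) - \frac{101}{32} = -432 - \frac{101}{32} = - \frac{13925}{32}$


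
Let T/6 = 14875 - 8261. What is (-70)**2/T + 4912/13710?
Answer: 10921117/22669485 ≈ 0.48175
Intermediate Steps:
T = 39684 (T = 6*(14875 - 8261) = 6*6614 = 39684)
(-70)**2/T + 4912/13710 = (-70)**2/39684 + 4912/13710 = 4900*(1/39684) + 4912*(1/13710) = 1225/9921 + 2456/6855 = 10921117/22669485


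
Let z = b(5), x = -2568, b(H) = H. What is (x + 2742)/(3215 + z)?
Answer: 87/1610 ≈ 0.054037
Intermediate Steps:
z = 5
(x + 2742)/(3215 + z) = (-2568 + 2742)/(3215 + 5) = 174/3220 = 174*(1/3220) = 87/1610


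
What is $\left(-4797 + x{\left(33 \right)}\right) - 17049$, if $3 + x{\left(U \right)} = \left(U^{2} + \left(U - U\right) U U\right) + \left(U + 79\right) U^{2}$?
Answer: $101208$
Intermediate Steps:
$x{\left(U \right)} = -3 + U^{2} + U^{2} \left(79 + U\right)$ ($x{\left(U \right)} = -3 + \left(\left(U^{2} + \left(U - U\right) U U\right) + \left(U + 79\right) U^{2}\right) = -3 + \left(\left(U^{2} + 0 U U\right) + \left(79 + U\right) U^{2}\right) = -3 + \left(\left(U^{2} + 0 U\right) + U^{2} \left(79 + U\right)\right) = -3 + \left(\left(U^{2} + 0\right) + U^{2} \left(79 + U\right)\right) = -3 + \left(U^{2} + U^{2} \left(79 + U\right)\right) = -3 + U^{2} + U^{2} \left(79 + U\right)$)
$\left(-4797 + x{\left(33 \right)}\right) - 17049 = \left(-4797 + \left(-3 + 33^{3} + 80 \cdot 33^{2}\right)\right) - 17049 = \left(-4797 + \left(-3 + 35937 + 80 \cdot 1089\right)\right) - 17049 = \left(-4797 + \left(-3 + 35937 + 87120\right)\right) - 17049 = \left(-4797 + 123054\right) - 17049 = 118257 - 17049 = 101208$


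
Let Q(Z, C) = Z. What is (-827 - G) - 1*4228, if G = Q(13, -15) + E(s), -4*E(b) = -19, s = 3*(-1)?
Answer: -20291/4 ≈ -5072.8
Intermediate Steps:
s = -3
E(b) = 19/4 (E(b) = -¼*(-19) = 19/4)
G = 71/4 (G = 13 + 19/4 = 71/4 ≈ 17.750)
(-827 - G) - 1*4228 = (-827 - 1*71/4) - 1*4228 = (-827 - 71/4) - 4228 = -3379/4 - 4228 = -20291/4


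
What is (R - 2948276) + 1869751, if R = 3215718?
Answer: 2137193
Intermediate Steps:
(R - 2948276) + 1869751 = (3215718 - 2948276) + 1869751 = 267442 + 1869751 = 2137193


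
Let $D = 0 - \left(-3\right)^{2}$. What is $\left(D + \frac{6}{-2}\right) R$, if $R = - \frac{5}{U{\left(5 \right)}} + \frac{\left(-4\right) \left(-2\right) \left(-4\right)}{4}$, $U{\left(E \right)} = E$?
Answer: $108$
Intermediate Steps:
$R = -9$ ($R = - \frac{5}{5} + \frac{\left(-4\right) \left(-2\right) \left(-4\right)}{4} = \left(-5\right) \frac{1}{5} + 8 \left(-4\right) \frac{1}{4} = -1 - 8 = -9$)
$D = -9$ ($D = 0 - 9 = -9$)
$\left(D + \frac{6}{-2}\right) R = \left(-9 + \frac{6}{-2}\right) \left(-9\right) = \left(-9 + 6 \left(- \frac{1}{2}\right)\right) \left(-9\right) = \left(-9 - 3\right) \left(-9\right) = \left(-12\right) \left(-9\right) = 108$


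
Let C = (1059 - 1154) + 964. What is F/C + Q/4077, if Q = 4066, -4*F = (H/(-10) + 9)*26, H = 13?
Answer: 6053273/6441660 ≈ 0.93971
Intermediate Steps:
F = -1001/20 (F = -(13/(-10) + 9)*26/4 = -(13*(-⅒) + 9)*26/4 = -(-13/10 + 9)*26/4 = -77*26/40 = -¼*1001/5 = -1001/20 ≈ -50.050)
C = 869 (C = -95 + 964 = 869)
F/C + Q/4077 = -1001/20/869 + 4066/4077 = -1001/20*1/869 + 4066*(1/4077) = -91/1580 + 4066/4077 = 6053273/6441660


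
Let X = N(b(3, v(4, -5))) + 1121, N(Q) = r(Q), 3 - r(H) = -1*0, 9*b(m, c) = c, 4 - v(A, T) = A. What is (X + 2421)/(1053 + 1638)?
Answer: 3545/2691 ≈ 1.3174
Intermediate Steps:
v(A, T) = 4 - A
b(m, c) = c/9
r(H) = 3 (r(H) = 3 - (-1)*0 = 3 - 1*0 = 3 + 0 = 3)
N(Q) = 3
X = 1124 (X = 3 + 1121 = 1124)
(X + 2421)/(1053 + 1638) = (1124 + 2421)/(1053 + 1638) = 3545/2691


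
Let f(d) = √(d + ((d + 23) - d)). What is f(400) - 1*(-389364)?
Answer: 389364 + 3*√47 ≈ 3.8938e+5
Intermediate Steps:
f(d) = √(23 + d) (f(d) = √(d + ((23 + d) - d)) = √(d + 23) = √(23 + d))
f(400) - 1*(-389364) = √(23 + 400) - 1*(-389364) = √423 + 389364 = 3*√47 + 389364 = 389364 + 3*√47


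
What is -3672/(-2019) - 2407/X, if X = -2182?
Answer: 4290679/1468486 ≈ 2.9218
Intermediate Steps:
-3672/(-2019) - 2407/X = -3672/(-2019) - 2407/(-2182) = -3672*(-1/2019) - 2407*(-1/2182) = 1224/673 + 2407/2182 = 4290679/1468486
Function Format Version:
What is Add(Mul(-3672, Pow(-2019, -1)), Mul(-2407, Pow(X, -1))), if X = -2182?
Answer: Rational(4290679, 1468486) ≈ 2.9218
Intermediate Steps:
Add(Mul(-3672, Pow(-2019, -1)), Mul(-2407, Pow(X, -1))) = Add(Mul(-3672, Pow(-2019, -1)), Mul(-2407, Pow(-2182, -1))) = Add(Mul(-3672, Rational(-1, 2019)), Mul(-2407, Rational(-1, 2182))) = Add(Rational(1224, 673), Rational(2407, 2182)) = Rational(4290679, 1468486)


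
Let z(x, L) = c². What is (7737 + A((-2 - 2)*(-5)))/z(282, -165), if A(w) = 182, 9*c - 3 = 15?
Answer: 7919/4 ≈ 1979.8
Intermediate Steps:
c = 2 (c = ⅓ + (⅑)*15 = ⅓ + 5/3 = 2)
z(x, L) = 4 (z(x, L) = 2² = 4)
(7737 + A((-2 - 2)*(-5)))/z(282, -165) = (7737 + 182)/4 = 7919*(¼) = 7919/4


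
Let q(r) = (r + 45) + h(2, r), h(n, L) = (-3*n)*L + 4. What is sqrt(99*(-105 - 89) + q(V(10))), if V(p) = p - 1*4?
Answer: I*sqrt(19187) ≈ 138.52*I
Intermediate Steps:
V(p) = -4 + p (V(p) = p - 4 = -4 + p)
h(n, L) = 4 - 3*L*n (h(n, L) = -3*L*n + 4 = 4 - 3*L*n)
q(r) = 49 - 5*r (q(r) = (r + 45) + (4 - 3*r*2) = (45 + r) + (4 - 6*r) = 49 - 5*r)
sqrt(99*(-105 - 89) + q(V(10))) = sqrt(99*(-105 - 89) + (49 - 5*(-4 + 10))) = sqrt(99*(-194) + (49 - 5*6)) = sqrt(-19206 + (49 - 30)) = sqrt(-19206 + 19) = sqrt(-19187) = I*sqrt(19187)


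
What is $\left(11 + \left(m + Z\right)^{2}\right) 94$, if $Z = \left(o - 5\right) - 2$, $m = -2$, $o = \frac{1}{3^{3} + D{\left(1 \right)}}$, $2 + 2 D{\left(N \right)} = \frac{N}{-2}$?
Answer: $\frac{91051032}{10609} \approx 8582.4$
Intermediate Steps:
$D{\left(N \right)} = -1 - \frac{N}{4}$ ($D{\left(N \right)} = -1 + \frac{N \frac{1}{-2}}{2} = -1 + \frac{N \left(- \frac{1}{2}\right)}{2} = -1 + \frac{\left(- \frac{1}{2}\right) N}{2} = -1 - \frac{N}{4}$)
$o = \frac{4}{103}$ ($o = \frac{1}{3^{3} - \frac{5}{4}} = \frac{1}{27 - \frac{5}{4}} = \frac{1}{\frac{103}{4}} = \frac{4}{103} \approx 0.038835$)
$Z = - \frac{717}{103}$ ($Z = \left(\frac{4}{103} - 5\right) - 2 = - \frac{511}{103} - 2 = - \frac{717}{103} \approx -6.9612$)
$\left(11 + \left(m + Z\right)^{2}\right) 94 = \left(11 + \left(-2 - \frac{717}{103}\right)^{2}\right) 94 = \left(11 + \left(- \frac{923}{103}\right)^{2}\right) 94 = \left(11 + \frac{851929}{10609}\right) 94 = \frac{968628}{10609} \cdot 94 = \frac{91051032}{10609}$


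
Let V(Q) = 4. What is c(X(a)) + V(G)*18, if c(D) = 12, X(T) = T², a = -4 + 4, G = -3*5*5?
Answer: 84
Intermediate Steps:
G = -75 (G = -15*5 = -75)
a = 0
c(X(a)) + V(G)*18 = 12 + 4*18 = 12 + 72 = 84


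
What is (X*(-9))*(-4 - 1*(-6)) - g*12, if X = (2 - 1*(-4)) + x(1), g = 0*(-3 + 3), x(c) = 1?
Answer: -126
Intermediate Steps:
g = 0 (g = 0*0 = 0)
X = 7 (X = (2 - 1*(-4)) + 1 = (2 + 4) + 1 = 6 + 1 = 7)
(X*(-9))*(-4 - 1*(-6)) - g*12 = (7*(-9))*(-4 - 1*(-6)) - 0*12 = -63*(-4 + 6) - 1*0 = -63*2 + 0 = -126 + 0 = -126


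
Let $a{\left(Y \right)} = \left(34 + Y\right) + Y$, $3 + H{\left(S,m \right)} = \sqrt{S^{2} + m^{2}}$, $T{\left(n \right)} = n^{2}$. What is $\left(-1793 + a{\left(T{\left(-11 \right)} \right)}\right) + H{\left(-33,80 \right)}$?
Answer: $-1520 + \sqrt{7489} \approx -1433.5$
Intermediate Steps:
$H{\left(S,m \right)} = -3 + \sqrt{S^{2} + m^{2}}$
$a{\left(Y \right)} = 34 + 2 Y$
$\left(-1793 + a{\left(T{\left(-11 \right)} \right)}\right) + H{\left(-33,80 \right)} = \left(-1793 + \left(34 + 2 \left(-11\right)^{2}\right)\right) - \left(3 - \sqrt{\left(-33\right)^{2} + 80^{2}}\right) = \left(-1793 + \left(34 + 2 \cdot 121\right)\right) - \left(3 - \sqrt{1089 + 6400}\right) = \left(-1793 + \left(34 + 242\right)\right) - \left(3 - \sqrt{7489}\right) = \left(-1793 + 276\right) - \left(3 - \sqrt{7489}\right) = -1517 - \left(3 - \sqrt{7489}\right) = -1520 + \sqrt{7489}$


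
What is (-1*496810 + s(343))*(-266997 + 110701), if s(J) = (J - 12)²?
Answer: 60525469704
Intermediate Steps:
s(J) = (-12 + J)²
(-1*496810 + s(343))*(-266997 + 110701) = (-1*496810 + (-12 + 343)²)*(-266997 + 110701) = (-496810 + 331²)*(-156296) = (-496810 + 109561)*(-156296) = -387249*(-156296) = 60525469704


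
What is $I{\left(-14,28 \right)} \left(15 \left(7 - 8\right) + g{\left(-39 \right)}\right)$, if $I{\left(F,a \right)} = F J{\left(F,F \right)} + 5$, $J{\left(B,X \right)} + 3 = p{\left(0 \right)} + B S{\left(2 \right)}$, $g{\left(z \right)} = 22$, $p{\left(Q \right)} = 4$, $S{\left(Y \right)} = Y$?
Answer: $2681$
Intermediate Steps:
$J{\left(B,X \right)} = 1 + 2 B$ ($J{\left(B,X \right)} = -3 + \left(4 + B 2\right) = -3 + \left(4 + 2 B\right) = 1 + 2 B$)
$I{\left(F,a \right)} = 5 + F \left(1 + 2 F\right)$ ($I{\left(F,a \right)} = F \left(1 + 2 F\right) + 5 = 5 + F \left(1 + 2 F\right)$)
$I{\left(-14,28 \right)} \left(15 \left(7 - 8\right) + g{\left(-39 \right)}\right) = \left(5 - 14 \left(1 + 2 \left(-14\right)\right)\right) \left(15 \left(7 - 8\right) + 22\right) = \left(5 - 14 \left(1 - 28\right)\right) \left(15 \left(-1\right) + 22\right) = \left(5 - -378\right) \left(-15 + 22\right) = \left(5 + 378\right) 7 = 383 \cdot 7 = 2681$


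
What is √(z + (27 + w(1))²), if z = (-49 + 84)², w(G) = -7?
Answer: 5*√65 ≈ 40.311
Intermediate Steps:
z = 1225 (z = 35² = 1225)
√(z + (27 + w(1))²) = √(1225 + (27 - 7)²) = √(1225 + 20²) = √(1225 + 400) = √1625 = 5*√65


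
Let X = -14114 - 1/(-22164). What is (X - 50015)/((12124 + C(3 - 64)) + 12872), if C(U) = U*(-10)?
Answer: -1421355155/567531384 ≈ -2.5045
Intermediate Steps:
C(U) = -10*U
X = -312822695/22164 (X = -14114 - 1*(-1/22164) = -14114 + 1/22164 = -312822695/22164 ≈ -14114.)
(X - 50015)/((12124 + C(3 - 64)) + 12872) = (-312822695/22164 - 50015)/((12124 - 10*(3 - 64)) + 12872) = -1421355155/(22164*((12124 - 10*(-61)) + 12872)) = -1421355155/(22164*((12124 + 610) + 12872)) = -1421355155/(22164*(12734 + 12872)) = -1421355155/22164/25606 = -1421355155/22164*1/25606 = -1421355155/567531384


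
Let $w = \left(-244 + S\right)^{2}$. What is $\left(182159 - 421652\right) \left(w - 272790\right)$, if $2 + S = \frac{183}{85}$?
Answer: $\frac{369130374334953}{7225} \approx 5.1091 \cdot 10^{10}$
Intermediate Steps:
$S = \frac{13}{85}$ ($S = -2 + \frac{183}{85} = \frac{13}{85} \approx 0.15294$)
$w = \frac{429608529}{7225}$ ($w = \left(-244 + \frac{13}{85}\right)^{2} = \left(- \frac{20727}{85}\right)^{2} = \frac{429608529}{7225} \approx 59461.0$)
$\left(182159 - 421652\right) \left(w - 272790\right) = \left(182159 - 421652\right) \left(\frac{429608529}{7225} - 272790\right) = \left(-239493\right) \left(- \frac{1541299221}{7225}\right) = \frac{369130374334953}{7225}$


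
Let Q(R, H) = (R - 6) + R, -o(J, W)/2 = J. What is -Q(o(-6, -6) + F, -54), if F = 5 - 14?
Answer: 0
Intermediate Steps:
F = -9
o(J, W) = -2*J
Q(R, H) = -6 + 2*R (Q(R, H) = (-6 + R) + R = -6 + 2*R)
-Q(o(-6, -6) + F, -54) = -(-6 + 2*(-2*(-6) - 9)) = -(-6 + 2*(12 - 9)) = -(-6 + 2*3) = -(-6 + 6) = -1*0 = 0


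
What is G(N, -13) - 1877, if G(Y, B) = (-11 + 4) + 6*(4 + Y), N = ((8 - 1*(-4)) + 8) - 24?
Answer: -1884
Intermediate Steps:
N = -4 (N = ((8 + 4) + 8) - 24 = (12 + 8) - 24 = 20 - 24 = -4)
G(Y, B) = 17 + 6*Y (G(Y, B) = -7 + (24 + 6*Y) = 17 + 6*Y)
G(N, -13) - 1877 = (17 + 6*(-4)) - 1877 = (17 - 24) - 1877 = -7 - 1877 = -1884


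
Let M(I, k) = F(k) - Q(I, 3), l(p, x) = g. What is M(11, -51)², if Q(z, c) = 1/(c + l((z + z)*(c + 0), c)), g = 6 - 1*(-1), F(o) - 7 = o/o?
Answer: 6241/100 ≈ 62.410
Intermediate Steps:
F(o) = 8 (F(o) = 7 + o/o = 7 + 1 = 8)
g = 7 (g = 6 + 1 = 7)
l(p, x) = 7
Q(z, c) = 1/(7 + c) (Q(z, c) = 1/(c + 7) = 1/(7 + c))
M(I, k) = 79/10 (M(I, k) = 8 - 1/(7 + 3) = 8 - 1/10 = 8 - 1*⅒ = 8 - ⅒ = 79/10)
M(11, -51)² = (79/10)² = 6241/100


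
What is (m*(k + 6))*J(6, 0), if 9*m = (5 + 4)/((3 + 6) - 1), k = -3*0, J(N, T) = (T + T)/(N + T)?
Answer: 0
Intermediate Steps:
J(N, T) = 2*T/(N + T) (J(N, T) = (2*T)/(N + T) = 2*T/(N + T))
k = 0
m = ⅛ (m = ((5 + 4)/((3 + 6) - 1))/9 = (9/(9 - 1))/9 = (9/8)/9 = (9*(⅛))/9 = (⅑)*(9/8) = ⅛ ≈ 0.12500)
(m*(k + 6))*J(6, 0) = ((0 + 6)/8)*(2*0/(6 + 0)) = ((⅛)*6)*(2*0/6) = 3*(2*0*(⅙))/4 = (¾)*0 = 0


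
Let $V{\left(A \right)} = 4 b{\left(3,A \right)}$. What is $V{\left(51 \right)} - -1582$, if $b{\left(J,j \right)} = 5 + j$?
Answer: $1806$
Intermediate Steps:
$V{\left(A \right)} = 20 + 4 A$ ($V{\left(A \right)} = 4 \left(5 + A\right) = 20 + 4 A$)
$V{\left(51 \right)} - -1582 = \left(20 + 4 \cdot 51\right) - -1582 = \left(20 + 204\right) + 1582 = 224 + 1582 = 1806$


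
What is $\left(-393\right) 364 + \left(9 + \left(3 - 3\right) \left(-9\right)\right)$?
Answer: $-143043$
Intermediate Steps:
$\left(-393\right) 364 + \left(9 + \left(3 - 3\right) \left(-9\right)\right) = -143052 + \left(9 + 0 \left(-9\right)\right) = -143052 + \left(9 + 0\right) = -143052 + 9 = -143043$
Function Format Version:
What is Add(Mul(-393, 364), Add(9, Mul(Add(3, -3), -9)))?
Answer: -143043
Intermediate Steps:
Add(Mul(-393, 364), Add(9, Mul(Add(3, -3), -9))) = Add(-143052, Add(9, Mul(0, -9))) = Add(-143052, Add(9, 0)) = Add(-143052, 9) = -143043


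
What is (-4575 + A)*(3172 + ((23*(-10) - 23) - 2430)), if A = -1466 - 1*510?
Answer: -3203439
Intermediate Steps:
A = -1976 (A = -1466 - 510 = -1976)
(-4575 + A)*(3172 + ((23*(-10) - 23) - 2430)) = (-4575 - 1976)*(3172 + ((23*(-10) - 23) - 2430)) = -6551*(3172 + ((-230 - 23) - 2430)) = -6551*(3172 + (-253 - 2430)) = -6551*(3172 - 2683) = -6551*489 = -3203439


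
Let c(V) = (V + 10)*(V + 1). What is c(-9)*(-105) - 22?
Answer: 818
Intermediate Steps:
c(V) = (1 + V)*(10 + V) (c(V) = (10 + V)*(1 + V) = (1 + V)*(10 + V))
c(-9)*(-105) - 22 = (10 + (-9)² + 11*(-9))*(-105) - 22 = (10 + 81 - 99)*(-105) - 22 = -8*(-105) - 22 = 840 - 22 = 818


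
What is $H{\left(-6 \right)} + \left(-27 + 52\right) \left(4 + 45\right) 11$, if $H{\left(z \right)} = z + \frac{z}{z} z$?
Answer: $13463$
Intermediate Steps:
$H{\left(z \right)} = 2 z$ ($H{\left(z \right)} = z + 1 z = z + z = 2 z$)
$H{\left(-6 \right)} + \left(-27 + 52\right) \left(4 + 45\right) 11 = 2 \left(-6\right) + \left(-27 + 52\right) \left(4 + 45\right) 11 = -12 + 25 \cdot 49 \cdot 11 = -12 + 1225 \cdot 11 = -12 + 13475 = 13463$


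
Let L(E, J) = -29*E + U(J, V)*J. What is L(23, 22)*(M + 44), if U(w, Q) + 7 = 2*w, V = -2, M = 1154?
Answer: 176106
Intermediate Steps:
U(w, Q) = -7 + 2*w
L(E, J) = -29*E + J*(-7 + 2*J) (L(E, J) = -29*E + (-7 + 2*J)*J = -29*E + J*(-7 + 2*J))
L(23, 22)*(M + 44) = (-29*23 + 22*(-7 + 2*22))*(1154 + 44) = (-667 + 22*(-7 + 44))*1198 = (-667 + 22*37)*1198 = (-667 + 814)*1198 = 147*1198 = 176106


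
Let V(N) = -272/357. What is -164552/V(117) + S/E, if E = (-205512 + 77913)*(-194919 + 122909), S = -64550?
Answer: 396892191494741/1837680798 ≈ 2.1597e+5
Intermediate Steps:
V(N) = -16/21 (V(N) = -272*1/357 = -16/21)
E = 9188403990 (E = -127599*(-72010) = 9188403990)
-164552/V(117) + S/E = -164552/(-16/21) - 64550/9188403990 = -164552*(-21/16) - 64550*1/9188403990 = 431949/2 - 6455/918840399 = 396892191494741/1837680798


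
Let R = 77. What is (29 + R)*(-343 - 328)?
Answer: -71126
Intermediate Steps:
(29 + R)*(-343 - 328) = (29 + 77)*(-343 - 328) = 106*(-671) = -71126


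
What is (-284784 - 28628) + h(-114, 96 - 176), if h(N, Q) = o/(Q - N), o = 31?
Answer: -10655977/34 ≈ -3.1341e+5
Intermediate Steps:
h(N, Q) = 31/(Q - N)
(-284784 - 28628) + h(-114, 96 - 176) = (-284784 - 28628) - 31/(-114 - (96 - 176)) = -313412 - 31/(-114 - 1*(-80)) = -313412 - 31/(-114 + 80) = -313412 - 31/(-34) = -313412 - 31*(-1/34) = -313412 + 31/34 = -10655977/34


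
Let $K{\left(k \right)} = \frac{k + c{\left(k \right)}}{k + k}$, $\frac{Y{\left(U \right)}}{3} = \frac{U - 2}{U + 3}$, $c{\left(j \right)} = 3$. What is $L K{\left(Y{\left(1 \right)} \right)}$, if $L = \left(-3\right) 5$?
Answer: $\frac{45}{2} \approx 22.5$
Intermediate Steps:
$Y{\left(U \right)} = \frac{3 \left(-2 + U\right)}{3 + U}$ ($Y{\left(U \right)} = 3 \frac{U - 2}{U + 3} = 3 \frac{-2 + U}{3 + U} = \frac{3 \left(-2 + U\right)}{3 + U}$)
$K{\left(k \right)} = \frac{3 + k}{2 k}$ ($K{\left(k \right)} = \frac{k + 3}{k + k} = \frac{3 + k}{2 k}$)
$L = -15$
$L K{\left(Y{\left(1 \right)} \right)} = - 15 \frac{3 + \frac{3 \left(-2 + 1\right)}{3 + 1}}{2 \frac{3 \left(-2 + 1\right)}{3 + 1}} = - 15 \frac{3 + 3 \cdot \frac{1}{4} \left(-1\right)}{2 \cdot 3 \cdot \frac{1}{4} \left(-1\right)} = - 15 \frac{3 - \frac{3}{4}}{2 \left(- \frac{3}{4}\right)} = - 15 \cdot \frac{1}{2} \left(- \frac{4}{3}\right) \frac{9}{4} = \left(-15\right) \left(- \frac{3}{2}\right) = \frac{45}{2}$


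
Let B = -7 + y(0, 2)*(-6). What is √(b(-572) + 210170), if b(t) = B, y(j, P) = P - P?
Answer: √210163 ≈ 458.44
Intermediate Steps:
y(j, P) = 0
B = -7 (B = -7 + 0*(-6) = -7 + 0 = -7)
b(t) = -7
√(b(-572) + 210170) = √(-7 + 210170) = √210163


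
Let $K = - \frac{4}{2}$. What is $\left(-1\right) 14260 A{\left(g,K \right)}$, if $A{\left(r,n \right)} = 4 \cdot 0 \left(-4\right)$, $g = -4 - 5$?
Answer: $0$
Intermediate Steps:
$K = -2$ ($K = \left(-4\right) \frac{1}{2} = -2$)
$g = -9$
$A{\left(r,n \right)} = 0$ ($A{\left(r,n \right)} = 0 \left(-4\right) = 0$)
$\left(-1\right) 14260 A{\left(g,K \right)} = \left(-1\right) 14260 \cdot 0 = \left(-14260\right) 0 = 0$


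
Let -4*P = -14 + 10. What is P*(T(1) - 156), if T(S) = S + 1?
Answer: -154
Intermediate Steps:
T(S) = 1 + S
P = 1 (P = -(-14 + 10)/4 = -¼*(-4) = 1)
P*(T(1) - 156) = 1*((1 + 1) - 156) = 1*(2 - 156) = 1*(-154) = -154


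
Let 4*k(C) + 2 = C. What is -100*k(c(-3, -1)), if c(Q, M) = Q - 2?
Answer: 175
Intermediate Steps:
c(Q, M) = -2 + Q
k(C) = -½ + C/4
-100*k(c(-3, -1)) = -100*(-½ + (-2 - 3)/4) = -100*(-½ + (¼)*(-5)) = -100*(-½ - 5/4) = -100*(-7/4) = 175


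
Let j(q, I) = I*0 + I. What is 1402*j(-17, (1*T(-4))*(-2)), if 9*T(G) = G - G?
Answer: 0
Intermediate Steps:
T(G) = 0 (T(G) = (G - G)/9 = (⅑)*0 = 0)
j(q, I) = I (j(q, I) = 0 + I = I)
1402*j(-17, (1*T(-4))*(-2)) = 1402*((1*0)*(-2)) = 1402*(0*(-2)) = 1402*0 = 0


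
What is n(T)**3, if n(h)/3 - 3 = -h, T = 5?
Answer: -216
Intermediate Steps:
n(h) = 9 - 3*h (n(h) = 9 + 3*(-h) = 9 - 3*h)
n(T)**3 = (9 - 3*5)**3 = (9 - 15)**3 = (-6)**3 = -216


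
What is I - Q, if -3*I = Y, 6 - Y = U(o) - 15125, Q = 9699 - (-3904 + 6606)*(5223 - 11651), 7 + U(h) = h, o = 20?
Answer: -52149583/3 ≈ -1.7383e+7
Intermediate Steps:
U(h) = -7 + h
Q = 17378155 (Q = 9699 - 2702*(-6428) = 9699 - 1*(-17368456) = 9699 + 17368456 = 17378155)
Y = 15118 (Y = 6 - ((-7 + 20) - 15125) = 6 - (13 - 15125) = 6 - 1*(-15112) = 6 + 15112 = 15118)
I = -15118/3 (I = -1/3*15118 = -15118/3 ≈ -5039.3)
I - Q = -15118/3 - 1*17378155 = -15118/3 - 17378155 = -52149583/3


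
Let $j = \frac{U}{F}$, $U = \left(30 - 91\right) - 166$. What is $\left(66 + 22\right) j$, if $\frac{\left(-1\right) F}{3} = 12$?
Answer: $\frac{4994}{9} \approx 554.89$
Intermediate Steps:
$F = -36$ ($F = \left(-3\right) 12 = -36$)
$U = -227$ ($U = \left(30 - 91\right) - 166 = -61 - 166 = -227$)
$j = \frac{227}{36}$ ($j = - \frac{227}{-36} = \left(-227\right) \left(- \frac{1}{36}\right) = \frac{227}{36} \approx 6.3056$)
$\left(66 + 22\right) j = \left(66 + 22\right) \frac{227}{36} = 88 \cdot \frac{227}{36} = \frac{4994}{9}$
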